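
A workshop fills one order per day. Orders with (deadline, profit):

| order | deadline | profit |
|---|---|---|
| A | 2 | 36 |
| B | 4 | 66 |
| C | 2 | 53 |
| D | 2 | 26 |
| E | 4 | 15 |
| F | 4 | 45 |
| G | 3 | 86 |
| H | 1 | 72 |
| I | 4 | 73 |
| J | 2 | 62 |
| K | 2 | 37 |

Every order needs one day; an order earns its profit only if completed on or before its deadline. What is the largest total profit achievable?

297

Profit order: G=86 I=73 H=72 B=66 J=62 C=53 F=45 K=37 A=36 D=26 E=15
Assign: G→slot 3, I→slot 4, H→slot 1, B→slot 2, J skipped, C skipped, F skipped, K skipped, A skipped, D skipped, E skipped.
Slots: [1:H] [2:B] [3:G] [4:I]
Profit = 72 + 66 + 86 + 73 = 297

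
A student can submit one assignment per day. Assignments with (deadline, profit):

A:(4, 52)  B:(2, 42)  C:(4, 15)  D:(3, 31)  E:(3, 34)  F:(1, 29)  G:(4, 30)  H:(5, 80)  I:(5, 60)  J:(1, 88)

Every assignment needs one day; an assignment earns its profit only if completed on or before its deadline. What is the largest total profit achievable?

Profit order: J=88 H=80 I=60 A=52 B=42 E=34 D=31 G=30 F=29 C=15
Assign: J→slot 1, H→slot 5, I→slot 4, A→slot 3, B→slot 2, E skipped, D skipped, G skipped, F skipped, C skipped.
Slots: [1:J] [2:B] [3:A] [4:I] [5:H]
Profit = 88 + 42 + 52 + 60 + 80 = 322

322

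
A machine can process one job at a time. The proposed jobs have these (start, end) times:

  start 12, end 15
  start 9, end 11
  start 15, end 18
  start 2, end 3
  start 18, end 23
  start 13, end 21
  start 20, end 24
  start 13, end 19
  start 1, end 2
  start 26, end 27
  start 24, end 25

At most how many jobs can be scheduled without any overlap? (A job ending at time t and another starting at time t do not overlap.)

8

Greedy by earliest finish: after sorting by end time, pick each interval compatible with the last pick.
Sorted by end: (1,2)  (2,3)  (9,11)  (12,15)  (15,18)  (13,19)  (13,21)  (18,23)  (20,24)  (24,25)  (26,27)
take (1,2); take (2,3); take (9,11); take (12,15); take (15,18); skip (13,21); take (18,23); take (24,25); take (26,27).
Selected 8 jobs.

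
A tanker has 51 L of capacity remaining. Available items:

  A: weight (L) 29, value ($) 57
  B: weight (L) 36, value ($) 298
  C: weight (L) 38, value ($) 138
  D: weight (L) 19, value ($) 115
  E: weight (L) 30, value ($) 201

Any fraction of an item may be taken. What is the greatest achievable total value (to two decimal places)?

Ratios (sorted): B 8.28, E 6.70, D 6.05, C 3.63, A 1.97
take B (36 @ 298); take 15/30 of E → 100.50. Capacity used 51/51.
Total value = 398.50

398.50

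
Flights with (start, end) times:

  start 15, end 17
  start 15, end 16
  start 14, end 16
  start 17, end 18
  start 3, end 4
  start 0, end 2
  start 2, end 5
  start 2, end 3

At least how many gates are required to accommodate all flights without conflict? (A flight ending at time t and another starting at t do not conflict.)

Events (time:±→running): 0:+→1 2:-→0 2:+→1 2:+→2 3:-→1 3:+→2 4:-→1 5:-→0 14:+→1 15:+→2 15:+→3 … peak 3.

3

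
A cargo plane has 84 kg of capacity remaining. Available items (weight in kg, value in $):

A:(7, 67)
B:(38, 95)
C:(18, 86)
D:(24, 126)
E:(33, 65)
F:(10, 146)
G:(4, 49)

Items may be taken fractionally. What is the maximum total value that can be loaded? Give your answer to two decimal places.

526.50

Greedy by value/weight ratio, highest first.
Order: F (146/10=14.60) > G (49/4=12.25) > A (67/7=9.57) > D (126/24=5.25) > C (86/18=4.78) > B (95/38=2.50) > E (65/33=1.97)
Fill: take F (10 @ 146) → take G (4 @ 49) → take A (7 @ 67) → take D (24 @ 126) → take C (18 @ 86) → take 21/38 of B → 52.50; 84/84 used.
Total value = 526.50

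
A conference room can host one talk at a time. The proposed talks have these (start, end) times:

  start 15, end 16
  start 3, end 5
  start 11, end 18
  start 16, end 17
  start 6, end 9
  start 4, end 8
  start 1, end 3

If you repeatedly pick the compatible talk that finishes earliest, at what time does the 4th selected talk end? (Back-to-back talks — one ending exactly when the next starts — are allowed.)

16

By end time: (1,3), (3,5), (4,8), (6,9), (15,16), (16,17), (11,18).
Pick (1,3); next start ≥ 3 → (3,5); next start ≥ 5 → (6,9); next start ≥ 9 → (15,16); next start ≥ 16 → (16,17).
Selected: (1,3) (3,5) (6,9) (15,16) (16,17)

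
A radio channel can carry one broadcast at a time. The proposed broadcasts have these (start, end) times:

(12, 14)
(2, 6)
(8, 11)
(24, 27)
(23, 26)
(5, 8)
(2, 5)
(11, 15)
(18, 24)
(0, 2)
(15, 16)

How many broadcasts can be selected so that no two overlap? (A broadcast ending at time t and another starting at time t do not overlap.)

Order by finish time; keep every interval that doesn't clash with the previous kept one.
Sorted by end: (0,2)  (2,5)  (2,6)  (5,8)  (8,11)  (12,14)  (11,15)  (15,16)  (18,24)  (23,26)  (24,27)
take (0,2); take (2,5); take (5,8); take (8,11); take (12,14); skip (11,15); take (15,16); take (18,24); take (24,27).
Selected 8 broadcasts.

8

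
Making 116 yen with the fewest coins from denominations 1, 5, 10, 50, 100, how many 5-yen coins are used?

1

116 − 1×100→16 − 1×10→6 − 1×5→1 − 1×1→0
Count of 5: 1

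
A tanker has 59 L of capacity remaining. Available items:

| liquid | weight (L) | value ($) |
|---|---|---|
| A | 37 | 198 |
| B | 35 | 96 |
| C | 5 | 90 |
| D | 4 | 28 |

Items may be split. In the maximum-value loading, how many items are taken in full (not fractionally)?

3

Greedy by value/weight ratio, highest first.
Ratios (sorted): C 18.00, D 7.00, A 5.35, B 2.74
take C (5 @ 90); take D (4 @ 28); take A (37 @ 198); take 13/35 of B → 35.66. Capacity used 59/59.
3 item(s) taken whole; one partial (take 13/35 of B).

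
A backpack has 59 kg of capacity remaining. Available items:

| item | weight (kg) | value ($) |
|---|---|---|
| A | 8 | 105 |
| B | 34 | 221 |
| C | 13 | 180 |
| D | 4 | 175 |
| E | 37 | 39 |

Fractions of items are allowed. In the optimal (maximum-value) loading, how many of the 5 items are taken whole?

Greedy by value/weight ratio, highest first.
Ratios (sorted): D 43.75, C 13.85, A 13.12, B 6.50, E 1.05
take D (4 @ 175); take C (13 @ 180); take A (8 @ 105); take B (34 @ 221). Capacity used 59/59.
4 item(s) taken whole.

4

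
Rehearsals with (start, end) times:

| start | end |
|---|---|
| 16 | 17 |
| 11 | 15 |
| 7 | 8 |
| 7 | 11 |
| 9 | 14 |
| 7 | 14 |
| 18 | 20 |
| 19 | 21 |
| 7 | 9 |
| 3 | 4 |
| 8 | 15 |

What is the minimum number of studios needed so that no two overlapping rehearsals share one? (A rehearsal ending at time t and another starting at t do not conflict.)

4

starts: [3, 7, 7, 7, 7, 8, 9, 11, 16, 18, 19]
ends:   [4, 8, 9, 11, 14, 14, 15, 15, 17, 20, 21]
s3→1 e4→0 s7→1 s7→2 s7→3 s7→4  — peak 4.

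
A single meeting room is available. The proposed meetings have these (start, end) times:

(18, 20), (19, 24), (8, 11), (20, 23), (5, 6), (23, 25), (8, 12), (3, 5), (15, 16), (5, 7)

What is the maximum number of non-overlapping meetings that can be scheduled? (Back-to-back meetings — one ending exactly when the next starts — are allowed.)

7

By end time: (3,5), (5,6), (5,7), (8,11), (8,12), (15,16), (18,20), (20,23), (19,24), (23,25).
Pick (3,5); next start ≥ 5 → (5,6); next start ≥ 6 → (8,11); next start ≥ 11 → (15,16); next start ≥ 16 → (18,20); next start ≥ 20 → (20,23); next start ≥ 23 → (23,25).
Selected 7 meetings.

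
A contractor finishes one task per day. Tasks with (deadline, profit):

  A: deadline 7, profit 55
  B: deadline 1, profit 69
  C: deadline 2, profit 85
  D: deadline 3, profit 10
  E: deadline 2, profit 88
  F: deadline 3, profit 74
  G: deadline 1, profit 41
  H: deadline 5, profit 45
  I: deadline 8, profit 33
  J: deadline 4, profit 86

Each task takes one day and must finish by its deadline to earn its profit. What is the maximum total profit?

Sort by profit descending; place each in the latest free slot ≤ its deadline.
By profit: E(d2,88), J(d4,86), C(d2,85), F(d3,74), B(d1,69), A(d7,55), H(d5,45), G(d1,41), I(d8,33), D(d3,10)
E→slot 2; J→slot 4; C→slot 1; F→slot 3; B skipped; A→slot 7; H→slot 5; G skipped; I→slot 8; D skipped.
Profit = 85 + 88 + 74 + 86 + 45 + 55 + 33 = 466

466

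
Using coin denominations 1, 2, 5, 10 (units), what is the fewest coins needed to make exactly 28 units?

5

Greedy: take as many of the largest coin as possible, then repeat with the remainder.
28 = 2×10 + 1×5 + 1×2 + 1×1
Total coins = 2 + 1 + 1 + 1 = 5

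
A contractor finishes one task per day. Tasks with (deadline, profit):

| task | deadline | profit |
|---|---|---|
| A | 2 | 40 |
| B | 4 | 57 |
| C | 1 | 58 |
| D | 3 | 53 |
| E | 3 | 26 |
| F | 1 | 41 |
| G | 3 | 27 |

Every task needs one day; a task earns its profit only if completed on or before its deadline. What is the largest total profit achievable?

208

Take jobs in profit order; each goes to the latest open slot no later than its deadline.
Profit order: C=58 B=57 D=53 F=41 A=40 G=27 E=26
Assign: C→slot 1, B→slot 4, D→slot 3, F skipped, A→slot 2, G skipped, E skipped.
Slots: [1:C] [2:A] [3:D] [4:B]
Profit = 58 + 40 + 53 + 57 = 208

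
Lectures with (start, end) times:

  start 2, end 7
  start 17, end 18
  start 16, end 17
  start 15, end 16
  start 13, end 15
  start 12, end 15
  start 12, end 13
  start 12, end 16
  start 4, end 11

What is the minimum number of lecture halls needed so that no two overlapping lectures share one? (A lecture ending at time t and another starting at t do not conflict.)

Count concurrent intervals with a sweep; the peak is the room count.
Events (time:±→running): 2:+→1 4:+→2 7:-→1 11:-→0 12:+→1 12:+→2 12:+→3 … peak 3.

3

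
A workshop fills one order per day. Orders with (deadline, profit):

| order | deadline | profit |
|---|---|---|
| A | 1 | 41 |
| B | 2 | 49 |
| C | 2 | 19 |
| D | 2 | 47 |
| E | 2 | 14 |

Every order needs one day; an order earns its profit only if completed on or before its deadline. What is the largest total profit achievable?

96

Profit order: B=49 D=47 A=41 C=19 E=14
Assign: B→slot 2, D→slot 1, A skipped, C skipped, E skipped.
Slots: [1:D] [2:B]
Profit = 47 + 49 = 96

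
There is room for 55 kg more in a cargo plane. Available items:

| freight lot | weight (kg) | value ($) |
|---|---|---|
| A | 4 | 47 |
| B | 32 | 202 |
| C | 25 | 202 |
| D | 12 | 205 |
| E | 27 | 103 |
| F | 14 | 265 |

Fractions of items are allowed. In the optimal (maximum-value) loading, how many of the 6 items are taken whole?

Ratios (sorted): F 18.93, D 17.08, A 11.75, C 8.08, B 6.31, E 3.81
take F (14 @ 265); take D (12 @ 205); take A (4 @ 47); take C (25 @ 202). Capacity used 55/55.
4 item(s) taken whole.

4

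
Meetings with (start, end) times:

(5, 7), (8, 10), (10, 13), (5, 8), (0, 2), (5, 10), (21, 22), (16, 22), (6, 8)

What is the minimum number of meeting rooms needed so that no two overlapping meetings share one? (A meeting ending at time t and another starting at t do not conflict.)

4

Events (time:±→running): 0:+→1 2:-→0 5:+→1 5:+→2 5:+→3 6:+→4 … peak 4.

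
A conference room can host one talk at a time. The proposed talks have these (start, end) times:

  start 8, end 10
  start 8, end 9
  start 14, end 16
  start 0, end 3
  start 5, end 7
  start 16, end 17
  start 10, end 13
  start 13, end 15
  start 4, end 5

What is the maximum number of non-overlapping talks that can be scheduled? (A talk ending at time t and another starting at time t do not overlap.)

By end time: (0,3), (4,5), (5,7), (8,9), (8,10), (10,13), (13,15), (14,16), (16,17).
Pick (0,3); next start ≥ 3 → (4,5); next start ≥ 5 → (5,7); next start ≥ 7 → (8,9); next start ≥ 9 → (10,13); next start ≥ 13 → (13,15); next start ≥ 15 → (16,17).
Selected 7 talks.

7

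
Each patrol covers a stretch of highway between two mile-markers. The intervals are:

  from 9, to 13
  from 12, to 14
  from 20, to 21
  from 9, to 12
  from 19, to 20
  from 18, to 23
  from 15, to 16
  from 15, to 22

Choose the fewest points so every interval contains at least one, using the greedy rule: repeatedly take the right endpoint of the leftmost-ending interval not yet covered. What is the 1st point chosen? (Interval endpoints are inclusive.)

12

Sorted: [9,12] [9,13] [12,14] [15,16] [19,20] [20,21] [15,22] [18,23]
{[9,12],[9,13],[12,14]} hit by 12; {[15,16]} hit by 16; {[19,20],[20,21],[15,22],[18,23]} hit by 20.
Points: 12, 16, 20 (3 total).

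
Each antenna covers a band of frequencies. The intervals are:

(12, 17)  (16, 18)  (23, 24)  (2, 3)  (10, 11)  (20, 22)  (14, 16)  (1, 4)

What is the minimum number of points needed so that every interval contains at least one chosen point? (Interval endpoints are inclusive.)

Process intervals by earliest right end; each time one isn't hit yet, stab at its right endpoint.
Sorted: [2,3] [1,4] [10,11] [14,16] [12,17] [16,18] [20,22] [23,24]
{[2,3],[1,4]} hit by 3; {[10,11]} hit by 11; {[14,16],[12,17],[16,18]} hit by 16; {[20,22]} hit by 22; {[23,24]} hit by 24.
Points: 3, 11, 16, 22, 24 (5 total).

5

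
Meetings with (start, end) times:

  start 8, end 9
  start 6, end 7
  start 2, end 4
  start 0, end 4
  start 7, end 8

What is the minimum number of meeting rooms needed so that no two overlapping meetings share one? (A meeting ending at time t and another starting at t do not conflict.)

2

starts: [0, 2, 6, 7, 8]
ends:   [4, 4, 7, 8, 9]
s0→1 s2→2  — peak 2.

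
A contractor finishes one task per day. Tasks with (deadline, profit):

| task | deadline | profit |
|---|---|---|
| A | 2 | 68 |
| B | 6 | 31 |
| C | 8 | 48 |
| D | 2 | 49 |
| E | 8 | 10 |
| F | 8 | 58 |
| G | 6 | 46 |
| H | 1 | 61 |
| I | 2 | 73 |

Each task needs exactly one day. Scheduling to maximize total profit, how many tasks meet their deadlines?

7

By profit: I(d2,73), A(d2,68), H(d1,61), F(d8,58), D(d2,49), C(d8,48), G(d6,46), B(d6,31), E(d8,10)
I→slot 2; A→slot 1; H skipped; F→slot 8; D skipped; C→slot 7; G→slot 6; B→slot 5; E→slot 4.
7 of 9 scheduled.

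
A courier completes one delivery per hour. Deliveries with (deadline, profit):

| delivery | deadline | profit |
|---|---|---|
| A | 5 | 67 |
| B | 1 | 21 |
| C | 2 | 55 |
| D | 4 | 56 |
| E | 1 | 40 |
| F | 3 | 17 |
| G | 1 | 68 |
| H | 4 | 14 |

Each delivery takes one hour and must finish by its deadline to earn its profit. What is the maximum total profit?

263

Sort by profit descending; place each in the latest free slot ≤ its deadline.
By profit: G(d1,68), A(d5,67), D(d4,56), C(d2,55), E(d1,40), B(d1,21), F(d3,17), H(d4,14)
G→slot 1; A→slot 5; D→slot 4; C→slot 2; E skipped; B skipped; F→slot 3; H skipped.
Profit = 68 + 55 + 17 + 56 + 67 = 263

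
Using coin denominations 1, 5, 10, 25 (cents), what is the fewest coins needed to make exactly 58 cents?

Use the largest denomination that fits, subtract, and repeat.
58 − 2×25→8 − 1×5→3 − 3×1→0
Total coins = 2 + 1 + 3 = 6

6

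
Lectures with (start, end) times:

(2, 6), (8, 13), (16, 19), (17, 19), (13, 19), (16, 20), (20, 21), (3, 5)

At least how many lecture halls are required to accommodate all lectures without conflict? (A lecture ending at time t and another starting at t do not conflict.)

Count concurrent intervals with a sweep; the peak is the room count.
Events (time:±→running): 2:+→1 3:+→2 5:-→1 6:-→0 8:+→1 13:-→0 13:+→1 16:+→2 16:+→3 17:+→4 … peak 4.

4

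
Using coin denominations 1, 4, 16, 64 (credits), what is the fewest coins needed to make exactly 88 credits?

4

88 = 1×64 + 1×16 + 2×4
Total coins = 1 + 1 + 2 = 4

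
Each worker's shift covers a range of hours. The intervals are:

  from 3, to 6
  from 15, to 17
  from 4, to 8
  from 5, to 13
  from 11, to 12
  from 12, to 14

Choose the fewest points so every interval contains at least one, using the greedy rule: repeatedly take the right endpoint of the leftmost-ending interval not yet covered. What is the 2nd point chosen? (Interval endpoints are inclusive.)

By right end: [3,6]  [4,8]  [11,12]  [5,13]  [12,14]  [15,17]
[3,6] uncovered → point at 6; [11,12] uncovered → point at 12; [15,17] uncovered → point at 17.
Points: 6, 12, 17 (3 total).

12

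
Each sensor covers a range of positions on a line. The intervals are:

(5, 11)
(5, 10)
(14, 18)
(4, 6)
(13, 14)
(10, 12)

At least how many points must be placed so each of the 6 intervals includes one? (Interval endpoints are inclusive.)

By right end: [4,6]  [5,10]  [5,11]  [10,12]  [13,14]  [14,18]
[4,6] uncovered → point at 6; [10,12] uncovered → point at 12; [13,14] uncovered → point at 14.
Points: 6, 12, 14 (3 total).

3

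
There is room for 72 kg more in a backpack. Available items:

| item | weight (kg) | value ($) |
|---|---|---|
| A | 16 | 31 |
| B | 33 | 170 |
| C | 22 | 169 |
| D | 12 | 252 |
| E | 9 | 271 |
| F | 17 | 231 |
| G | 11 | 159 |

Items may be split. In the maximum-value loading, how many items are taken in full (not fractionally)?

Sort by value per unit weight and fill in that order.
Ratios (sorted): E 30.11, D 21.00, G 14.45, F 13.59, C 7.68, B 5.15, A 1.94
take E (9 @ 271); take D (12 @ 252); take G (11 @ 159); take F (17 @ 231); take C (22 @ 169); take 1/33 of B → 5.15. Capacity used 72/72.
5 item(s) taken whole; one partial (take 1/33 of B).

5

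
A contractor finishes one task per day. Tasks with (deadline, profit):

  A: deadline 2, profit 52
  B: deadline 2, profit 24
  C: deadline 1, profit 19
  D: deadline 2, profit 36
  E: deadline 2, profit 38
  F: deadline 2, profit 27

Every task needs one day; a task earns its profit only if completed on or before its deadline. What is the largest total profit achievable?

Take jobs in profit order; each goes to the latest open slot no later than its deadline.
Profit order: A=52 E=38 D=36 F=27 B=24 C=19
Assign: A→slot 2, E→slot 1, D skipped, F skipped, B skipped, C skipped.
Slots: [1:E] [2:A]
Profit = 38 + 52 = 90

90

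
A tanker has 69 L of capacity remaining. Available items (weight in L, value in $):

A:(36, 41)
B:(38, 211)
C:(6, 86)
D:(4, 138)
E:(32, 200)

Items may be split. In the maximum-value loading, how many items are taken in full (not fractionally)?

3

Ratios (sorted): D 34.50, C 14.33, E 6.25, B 5.55, A 1.14
take D (4 @ 138); take C (6 @ 86); take E (32 @ 200); take 27/38 of B → 149.92. Capacity used 69/69.
3 item(s) taken whole; one partial (take 27/38 of B).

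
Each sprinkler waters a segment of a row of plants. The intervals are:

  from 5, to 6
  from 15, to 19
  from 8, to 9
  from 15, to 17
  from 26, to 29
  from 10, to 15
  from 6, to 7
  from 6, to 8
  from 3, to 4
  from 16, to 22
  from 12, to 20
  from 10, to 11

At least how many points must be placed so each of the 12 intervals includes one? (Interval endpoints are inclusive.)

Process intervals by earliest right end; each time one isn't hit yet, stab at its right endpoint.
Sorted: [3,4] [5,6] [6,7] [6,8] [8,9] [10,11] [10,15] [15,17] [15,19] [12,20] [16,22] [26,29]
{[3,4]} hit by 4; {[5,6],[6,7],[6,8]} hit by 6; {[8,9]} hit by 9; {[10,11],[10,15]} hit by 11; {[15,17],[15,19],[12,20],[16,22]} hit by 17; {[26,29]} hit by 29.
Points: 4, 6, 9, 11, 17, 29 (6 total).

6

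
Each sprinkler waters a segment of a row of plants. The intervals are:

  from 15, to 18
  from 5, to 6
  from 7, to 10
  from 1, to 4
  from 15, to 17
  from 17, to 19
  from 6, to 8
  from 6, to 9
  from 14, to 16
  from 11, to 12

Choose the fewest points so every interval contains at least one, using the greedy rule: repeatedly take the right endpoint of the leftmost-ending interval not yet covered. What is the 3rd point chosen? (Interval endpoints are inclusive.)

10

Sorted: [1,4] [5,6] [6,8] [6,9] [7,10] [11,12] [14,16] [15,17] [15,18] [17,19]
{[1,4]} hit by 4; {[5,6],[6,8],[6,9]} hit by 6; {[7,10]} hit by 10; {[11,12]} hit by 12; {[14,16],[15,17],[15,18]} hit by 16; {[17,19]} hit by 19.
Points: 4, 6, 10, 12, 16, 19 (6 total).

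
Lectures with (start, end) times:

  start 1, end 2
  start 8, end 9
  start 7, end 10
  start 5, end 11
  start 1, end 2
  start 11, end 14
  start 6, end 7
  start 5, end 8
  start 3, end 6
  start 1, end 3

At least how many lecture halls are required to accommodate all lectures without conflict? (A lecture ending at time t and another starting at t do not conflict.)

3

Events (time:±→running): 1:+→1 1:+→2 1:+→3 … peak 3.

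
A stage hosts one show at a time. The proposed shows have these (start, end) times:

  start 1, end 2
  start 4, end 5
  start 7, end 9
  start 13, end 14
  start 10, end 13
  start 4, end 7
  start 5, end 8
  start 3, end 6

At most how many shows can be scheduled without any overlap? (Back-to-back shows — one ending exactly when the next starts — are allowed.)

Order by finish time; keep every interval that doesn't clash with the previous kept one.
By end time: (1,2), (4,5), (3,6), (4,7), (5,8), (7,9), (10,13), (13,14).
Pick (1,2); next start ≥ 2 → (4,5); next start ≥ 5 → (5,8); next start ≥ 8 → (10,13); next start ≥ 13 → (13,14).
Selected 5 shows.

5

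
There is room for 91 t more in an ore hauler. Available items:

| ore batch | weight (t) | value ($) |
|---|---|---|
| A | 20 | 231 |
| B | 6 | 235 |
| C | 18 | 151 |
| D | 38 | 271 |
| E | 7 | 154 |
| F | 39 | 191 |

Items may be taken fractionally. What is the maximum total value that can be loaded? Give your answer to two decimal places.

1051.79

Order: B (235/6=39.17) > E (154/7=22.00) > A (231/20=11.55) > C (151/18=8.39) > D (271/38=7.13) > F (191/39=4.90)
Fill: take B (6 @ 235) → take E (7 @ 154) → take A (20 @ 231) → take C (18 @ 151) → take D (38 @ 271) → take 2/39 of F → 9.79; 91/91 used.
Total value = 1051.79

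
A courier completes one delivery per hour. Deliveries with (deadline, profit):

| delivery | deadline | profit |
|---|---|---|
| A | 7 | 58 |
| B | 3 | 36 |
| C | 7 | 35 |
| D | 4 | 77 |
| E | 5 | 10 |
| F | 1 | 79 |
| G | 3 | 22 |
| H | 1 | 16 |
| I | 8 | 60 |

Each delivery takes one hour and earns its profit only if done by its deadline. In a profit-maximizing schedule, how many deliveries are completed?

8

Profit order: F=79 D=77 I=60 A=58 B=36 C=35 G=22 H=16 E=10
Assign: F→slot 1, D→slot 4, I→slot 8, A→slot 7, B→slot 3, C→slot 6, G→slot 2, H skipped, E→slot 5.
Slots: [1:F] [2:G] [3:B] [4:D] [5:E] [6:C] [7:A] [8:I]
8 of 9 scheduled.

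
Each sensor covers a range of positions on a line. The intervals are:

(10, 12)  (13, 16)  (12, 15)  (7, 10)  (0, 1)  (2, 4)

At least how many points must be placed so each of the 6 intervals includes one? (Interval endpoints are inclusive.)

4

Sort by right endpoint; whenever an interval is uncovered, place a point at its right end.
By right end: [0,1]  [2,4]  [7,10]  [10,12]  [12,15]  [13,16]
[0,1] uncovered → point at 1; [2,4] uncovered → point at 4; [7,10] uncovered → point at 10; [12,15] uncovered → point at 15.
Points: 1, 4, 10, 15 (4 total).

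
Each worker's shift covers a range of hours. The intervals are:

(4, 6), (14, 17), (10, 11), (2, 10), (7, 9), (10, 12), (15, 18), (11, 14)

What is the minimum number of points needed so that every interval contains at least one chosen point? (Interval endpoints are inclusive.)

4

Sort by right endpoint; whenever an interval is uncovered, place a point at its right end.
By right end: [4,6]  [7,9]  [2,10]  [10,11]  [10,12]  [11,14]  [14,17]  [15,18]
[4,6] uncovered → point at 6; [7,9] uncovered → point at 9; [10,11] uncovered → point at 11; [14,17] uncovered → point at 17.
Points: 6, 9, 11, 17 (4 total).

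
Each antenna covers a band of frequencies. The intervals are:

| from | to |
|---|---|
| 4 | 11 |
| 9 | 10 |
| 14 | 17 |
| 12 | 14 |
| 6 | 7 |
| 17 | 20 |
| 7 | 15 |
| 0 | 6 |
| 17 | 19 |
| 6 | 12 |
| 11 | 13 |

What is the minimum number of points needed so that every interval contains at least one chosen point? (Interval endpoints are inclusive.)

4

Sorted: [0,6] [6,7] [9,10] [4,11] [6,12] [11,13] [12,14] [7,15] [14,17] [17,19] [17,20]
{[0,6],[6,7]} hit by 6; {[9,10],[4,11],[6,12]} hit by 10; {[11,13],[12,14],[7,15]} hit by 13; {[14,17],[17,19],[17,20]} hit by 17.
Points: 6, 10, 13, 17 (4 total).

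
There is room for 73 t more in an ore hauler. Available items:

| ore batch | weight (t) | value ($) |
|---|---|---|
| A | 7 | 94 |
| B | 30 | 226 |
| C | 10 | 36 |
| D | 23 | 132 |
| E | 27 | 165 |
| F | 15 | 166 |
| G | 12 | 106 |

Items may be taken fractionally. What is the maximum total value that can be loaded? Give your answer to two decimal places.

647.00

Sort by value per unit weight and fill in that order.
Order: A (94/7=13.43) > F (166/15=11.07) > G (106/12=8.83) > B (226/30=7.53) > E (165/27=6.11) > D (132/23=5.74) > C (36/10=3.60)
Fill: take A (7 @ 94) → take F (15 @ 166) → take G (12 @ 106) → take B (30 @ 226) → take 9/27 of E → 55.00; 73/73 used.
Total value = 647.00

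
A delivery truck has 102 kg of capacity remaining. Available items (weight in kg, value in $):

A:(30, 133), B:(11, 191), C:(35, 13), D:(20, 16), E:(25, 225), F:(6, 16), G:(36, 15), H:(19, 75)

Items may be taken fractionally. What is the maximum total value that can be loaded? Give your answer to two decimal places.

Greedy by value/weight ratio, highest first.
Order: B (191/11=17.36) > E (225/25=9.00) > A (133/30=4.43) > H (75/19=3.95) > F (16/6=2.67) > D (16/20=0.80) > G (15/36=0.42) > C (13/35=0.37)
Fill: take B (11 @ 191) → take E (25 @ 225) → take A (30 @ 133) → take H (19 @ 75) → take F (6 @ 16) → take 11/20 of D → 8.80; 102/102 used.
Total value = 648.80

648.80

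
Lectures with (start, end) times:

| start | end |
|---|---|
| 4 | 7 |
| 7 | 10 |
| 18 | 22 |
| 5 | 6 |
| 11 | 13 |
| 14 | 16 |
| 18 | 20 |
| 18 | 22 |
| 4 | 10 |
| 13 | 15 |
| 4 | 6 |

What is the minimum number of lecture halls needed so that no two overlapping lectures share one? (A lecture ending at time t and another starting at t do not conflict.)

4

Count concurrent intervals with a sweep; the peak is the room count.
Events (time:±→running): 4:+→1 4:+→2 4:+→3 5:+→4 … peak 4.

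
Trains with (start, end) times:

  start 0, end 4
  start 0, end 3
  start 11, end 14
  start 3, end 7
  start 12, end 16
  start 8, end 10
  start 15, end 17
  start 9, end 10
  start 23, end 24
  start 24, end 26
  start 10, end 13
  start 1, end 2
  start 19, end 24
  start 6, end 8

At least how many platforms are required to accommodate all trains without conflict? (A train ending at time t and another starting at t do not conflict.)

3

Count concurrent intervals with a sweep; the peak is the room count.
starts: [0, 0, 1, 3, 6, 8, 9, 10, 11, 12, 15, 19, 23, 24]
ends:   [2, 3, 4, 7, 8, 10, 10, 13, 14, 16, 17, 24, 24, 26]
s0→1 s0→2 s1→3  — peak 3.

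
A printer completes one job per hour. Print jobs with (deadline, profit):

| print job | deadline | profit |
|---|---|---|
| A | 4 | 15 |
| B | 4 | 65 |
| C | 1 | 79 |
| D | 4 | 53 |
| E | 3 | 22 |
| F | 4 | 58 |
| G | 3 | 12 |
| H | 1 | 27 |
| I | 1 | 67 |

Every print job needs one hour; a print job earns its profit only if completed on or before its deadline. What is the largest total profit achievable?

Profit order: C=79 I=67 B=65 F=58 D=53 H=27 E=22 A=15 G=12
Assign: C→slot 1, I skipped, B→slot 4, F→slot 3, D→slot 2, H skipped, E skipped, A skipped, G skipped.
Slots: [1:C] [2:D] [3:F] [4:B]
Profit = 79 + 53 + 58 + 65 = 255

255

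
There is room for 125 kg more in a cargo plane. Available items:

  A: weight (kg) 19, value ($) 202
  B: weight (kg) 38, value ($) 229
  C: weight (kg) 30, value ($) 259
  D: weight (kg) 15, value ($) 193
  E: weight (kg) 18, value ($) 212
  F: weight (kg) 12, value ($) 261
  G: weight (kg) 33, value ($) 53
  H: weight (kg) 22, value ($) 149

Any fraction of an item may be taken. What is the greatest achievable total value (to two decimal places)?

Sort by value per unit weight and fill in that order.
Order: F (261/12=21.75) > D (193/15=12.87) > E (212/18=11.78) > A (202/19=10.63) > C (259/30=8.63) > H (149/22=6.77) > B (229/38=6.03) > G (53/33=1.61)
Fill: take F (12 @ 261) → take D (15 @ 193) → take E (18 @ 212) → take A (19 @ 202) → take C (30 @ 259) → take H (22 @ 149) → take 9/38 of B → 54.24; 125/125 used.
Total value = 1330.24

1330.24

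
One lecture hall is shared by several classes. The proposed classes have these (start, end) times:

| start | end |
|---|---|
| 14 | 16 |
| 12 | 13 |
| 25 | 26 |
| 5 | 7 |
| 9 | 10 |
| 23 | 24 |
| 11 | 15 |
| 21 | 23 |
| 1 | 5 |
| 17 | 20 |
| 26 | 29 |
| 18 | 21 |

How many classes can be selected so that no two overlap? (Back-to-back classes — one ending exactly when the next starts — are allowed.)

10

Order by finish time; keep every interval that doesn't clash with the previous kept one.
Sorted by end: (1,5)  (5,7)  (9,10)  (12,13)  (11,15)  (14,16)  (17,20)  (18,21)  (21,23)  (23,24)  (25,26)  (26,29)
take (1,5); take (5,7); take (9,10); take (12,13); take (14,16); take (17,20); take (21,23); take (23,24); take (25,26); take (26,29).
Selected 10 classes.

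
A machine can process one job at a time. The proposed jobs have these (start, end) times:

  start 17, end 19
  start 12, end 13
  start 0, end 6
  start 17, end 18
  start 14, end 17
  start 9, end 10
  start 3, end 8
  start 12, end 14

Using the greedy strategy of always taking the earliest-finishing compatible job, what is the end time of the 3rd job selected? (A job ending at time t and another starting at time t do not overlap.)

13

Sort by end time and greedily take each interval whose start is ≥ the last chosen end.
Sorted by end: (0,6)  (3,8)  (9,10)  (12,13)  (12,14)  (14,17)  (17,18)  (17,19)
take (0,6); take (9,10); take (12,13); take (14,17); take (17,18); skip (17,19).
Selected: (0,6) (9,10) (12,13) (14,17) (17,18)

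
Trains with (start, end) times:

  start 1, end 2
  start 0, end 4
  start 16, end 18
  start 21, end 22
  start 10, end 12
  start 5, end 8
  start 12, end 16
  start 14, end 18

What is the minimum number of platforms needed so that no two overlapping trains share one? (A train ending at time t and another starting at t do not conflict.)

The answer is the maximum number of intervals overlapping at any instant.
Events (time:±→running): 0:+→1 1:+→2 … peak 2.

2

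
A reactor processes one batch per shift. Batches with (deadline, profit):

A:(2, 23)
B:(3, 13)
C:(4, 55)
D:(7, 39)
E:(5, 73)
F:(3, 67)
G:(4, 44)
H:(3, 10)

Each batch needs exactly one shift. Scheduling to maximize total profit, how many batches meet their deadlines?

6

Sort by profit descending; place each in the latest free slot ≤ its deadline.
By profit: E(d5,73), F(d3,67), C(d4,55), G(d4,44), D(d7,39), A(d2,23), B(d3,13), H(d3,10)
E→slot 5; F→slot 3; C→slot 4; G→slot 2; D→slot 7; A→slot 1; B skipped; H skipped.
6 of 8 scheduled.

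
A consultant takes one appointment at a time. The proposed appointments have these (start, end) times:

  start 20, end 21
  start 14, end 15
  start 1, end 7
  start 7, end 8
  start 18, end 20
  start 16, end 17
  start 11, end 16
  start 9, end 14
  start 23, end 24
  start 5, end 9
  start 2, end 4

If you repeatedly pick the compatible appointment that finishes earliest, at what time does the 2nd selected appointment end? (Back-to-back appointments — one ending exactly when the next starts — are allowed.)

8

By end time: (2,4), (1,7), (7,8), (5,9), (9,14), (14,15), (11,16), (16,17), (18,20), (20,21), (23,24).
Pick (2,4); next start ≥ 4 → (7,8); next start ≥ 8 → (9,14); next start ≥ 14 → (14,15); next start ≥ 15 → (16,17); next start ≥ 17 → (18,20); next start ≥ 20 → (20,21); next start ≥ 21 → (23,24).
Selected: (2,4) (7,8) (9,14) (14,15) (16,17) (18,20) (20,21) (23,24)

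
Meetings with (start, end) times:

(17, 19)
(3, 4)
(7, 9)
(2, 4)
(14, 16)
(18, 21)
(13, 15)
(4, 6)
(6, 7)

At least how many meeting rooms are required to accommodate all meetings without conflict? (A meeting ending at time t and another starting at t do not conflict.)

2

starts: [2, 3, 4, 6, 7, 13, 14, 17, 18]
ends:   [4, 4, 6, 7, 9, 15, 16, 19, 21]
s2→1 s3→2  — peak 2.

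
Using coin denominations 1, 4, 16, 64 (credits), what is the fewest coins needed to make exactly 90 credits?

6

Greedy: take as many of the largest coin as possible, then repeat with the remainder.
90 = 1×64 + 1×16 + 2×4 + 2×1
Total coins = 1 + 1 + 2 + 2 = 6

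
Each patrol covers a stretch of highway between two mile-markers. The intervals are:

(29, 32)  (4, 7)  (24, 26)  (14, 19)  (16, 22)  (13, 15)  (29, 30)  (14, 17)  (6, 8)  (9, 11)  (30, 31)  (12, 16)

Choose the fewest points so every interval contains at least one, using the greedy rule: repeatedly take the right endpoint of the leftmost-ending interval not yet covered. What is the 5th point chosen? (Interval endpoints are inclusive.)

Sort by right endpoint; whenever an interval is uncovered, place a point at its right end.
Sorted: [4,7] [6,8] [9,11] [13,15] [12,16] [14,17] [14,19] [16,22] [24,26] [29,30] [30,31] [29,32]
{[4,7],[6,8]} hit by 7; {[9,11]} hit by 11; {[13,15],[12,16],[14,17],[14,19]} hit by 15; {[16,22]} hit by 22; {[24,26]} hit by 26; {[29,30],[30,31],[29,32]} hit by 30.
Points: 7, 11, 15, 22, 26, 30 (6 total).

26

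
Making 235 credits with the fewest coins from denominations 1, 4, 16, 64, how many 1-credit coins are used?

3

235 − 3×64→43 − 2×16→11 − 2×4→3 − 3×1→0
Count of 1: 3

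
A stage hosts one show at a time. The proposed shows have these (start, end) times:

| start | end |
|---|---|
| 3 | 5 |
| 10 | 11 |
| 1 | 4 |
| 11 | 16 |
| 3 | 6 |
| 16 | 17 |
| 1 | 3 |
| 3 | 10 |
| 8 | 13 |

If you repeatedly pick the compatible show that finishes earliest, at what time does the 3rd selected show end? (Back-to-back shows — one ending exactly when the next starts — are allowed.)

Sorted by end: (1,3)  (1,4)  (3,5)  (3,6)  (3,10)  (10,11)  (8,13)  (11,16)  (16,17)
take (1,3); take (3,5); skip (3,6); take (10,11); take (11,16); take (16,17).
Selected: (1,3) (3,5) (10,11) (11,16) (16,17)

11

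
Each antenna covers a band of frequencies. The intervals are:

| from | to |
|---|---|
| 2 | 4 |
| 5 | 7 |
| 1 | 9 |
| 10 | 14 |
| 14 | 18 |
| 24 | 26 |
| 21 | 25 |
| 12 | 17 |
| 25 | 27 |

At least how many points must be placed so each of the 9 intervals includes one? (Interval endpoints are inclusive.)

Sort by right endpoint; whenever an interval is uncovered, place a point at its right end.
By right end: [2,4]  [5,7]  [1,9]  [10,14]  [12,17]  [14,18]  [21,25]  [24,26]  [25,27]
[2,4] uncovered → point at 4; [5,7] uncovered → point at 7; [10,14] uncovered → point at 14; [21,25] uncovered → point at 25.
Points: 4, 7, 14, 25 (4 total).

4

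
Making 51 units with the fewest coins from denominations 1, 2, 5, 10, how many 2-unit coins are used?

0

Greedy: take as many of the largest coin as possible, then repeat with the remainder.
51 = 5×10 + 1×1
Count of 2: 0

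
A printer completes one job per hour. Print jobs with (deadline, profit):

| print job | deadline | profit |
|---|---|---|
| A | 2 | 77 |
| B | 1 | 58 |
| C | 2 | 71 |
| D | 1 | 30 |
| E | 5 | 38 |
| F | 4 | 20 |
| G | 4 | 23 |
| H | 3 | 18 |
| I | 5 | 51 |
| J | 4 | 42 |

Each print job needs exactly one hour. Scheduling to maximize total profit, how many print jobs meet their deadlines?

5

Sort by profit descending; place each in the latest free slot ≤ its deadline.
By profit: A(d2,77), C(d2,71), B(d1,58), I(d5,51), J(d4,42), E(d5,38), D(d1,30), G(d4,23), F(d4,20), H(d3,18)
A→slot 2; C→slot 1; B skipped; I→slot 5; J→slot 4; E→slot 3; D skipped; G skipped; F skipped; H skipped.
5 of 10 scheduled.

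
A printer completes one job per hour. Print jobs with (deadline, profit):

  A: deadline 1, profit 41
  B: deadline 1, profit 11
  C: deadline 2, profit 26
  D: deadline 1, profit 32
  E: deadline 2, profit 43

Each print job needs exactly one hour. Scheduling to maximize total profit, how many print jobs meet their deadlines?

2

Profit order: E=43 A=41 D=32 C=26 B=11
Assign: E→slot 2, A→slot 1, D skipped, C skipped, B skipped.
Slots: [1:A] [2:E]
2 of 5 scheduled.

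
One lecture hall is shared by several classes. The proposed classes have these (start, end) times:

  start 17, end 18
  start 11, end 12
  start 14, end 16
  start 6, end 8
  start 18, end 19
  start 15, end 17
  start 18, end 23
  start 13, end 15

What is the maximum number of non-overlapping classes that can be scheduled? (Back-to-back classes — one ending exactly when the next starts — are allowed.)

Greedy by earliest finish: after sorting by end time, pick each interval compatible with the last pick.
Sorted by end: (6,8)  (11,12)  (13,15)  (14,16)  (15,17)  (17,18)  (18,19)  (18,23)
take (6,8); take (11,12); take (13,15); take (15,17); take (17,18); take (18,19); skip (18,23).
Selected 6 classes.

6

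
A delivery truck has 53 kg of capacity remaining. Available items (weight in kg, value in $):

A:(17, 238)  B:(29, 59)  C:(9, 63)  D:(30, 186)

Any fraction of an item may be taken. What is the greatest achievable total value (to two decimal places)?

Sort by value per unit weight and fill in that order.
Order: A (238/17=14.00) > C (63/9=7.00) > D (186/30=6.20) > B (59/29=2.03)
Fill: take A (17 @ 238) → take C (9 @ 63) → take 27/30 of D → 167.40; 53/53 used.
Total value = 468.40

468.40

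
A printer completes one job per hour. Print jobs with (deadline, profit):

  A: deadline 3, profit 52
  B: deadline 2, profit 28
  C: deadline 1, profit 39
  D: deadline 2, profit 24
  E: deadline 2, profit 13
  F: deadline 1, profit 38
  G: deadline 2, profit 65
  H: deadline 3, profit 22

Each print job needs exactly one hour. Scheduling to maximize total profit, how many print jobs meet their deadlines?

Sort by profit descending; place each in the latest free slot ≤ its deadline.
Profit order: G=65 A=52 C=39 F=38 B=28 D=24 H=22 E=13
Assign: G→slot 2, A→slot 3, C→slot 1, F skipped, B skipped, D skipped, H skipped, E skipped.
Slots: [1:C] [2:G] [3:A]
3 of 8 scheduled.

3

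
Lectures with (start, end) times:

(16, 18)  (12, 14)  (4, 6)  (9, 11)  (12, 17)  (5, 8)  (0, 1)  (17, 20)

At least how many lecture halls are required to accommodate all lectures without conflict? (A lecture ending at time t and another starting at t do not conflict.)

The answer is the maximum number of intervals overlapping at any instant.
Events (time:±→running): 0:+→1 1:-→0 4:+→1 5:+→2 … peak 2.

2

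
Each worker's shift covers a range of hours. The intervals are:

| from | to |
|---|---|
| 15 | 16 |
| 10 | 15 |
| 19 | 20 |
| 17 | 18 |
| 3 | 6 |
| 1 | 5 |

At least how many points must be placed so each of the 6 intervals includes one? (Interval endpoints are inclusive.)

4

By right end: [1,5]  [3,6]  [10,15]  [15,16]  [17,18]  [19,20]
[1,5] uncovered → point at 5; [10,15] uncovered → point at 15; [17,18] uncovered → point at 18; [19,20] uncovered → point at 20.
Points: 5, 15, 18, 20 (4 total).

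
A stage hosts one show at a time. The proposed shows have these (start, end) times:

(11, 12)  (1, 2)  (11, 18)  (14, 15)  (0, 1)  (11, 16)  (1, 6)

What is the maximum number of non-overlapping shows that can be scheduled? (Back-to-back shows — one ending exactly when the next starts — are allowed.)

4

Sorted by end: (0,1)  (1,2)  (1,6)  (11,12)  (14,15)  (11,16)  (11,18)
take (0,1); take (1,2); skip (1,6); take (11,12); take (14,15).
Selected 4 shows.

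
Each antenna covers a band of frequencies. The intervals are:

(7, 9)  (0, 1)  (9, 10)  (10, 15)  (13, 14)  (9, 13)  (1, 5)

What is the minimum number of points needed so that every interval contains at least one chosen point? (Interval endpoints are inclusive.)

3

Sort by right endpoint; whenever an interval is uncovered, place a point at its right end.
By right end: [0,1]  [1,5]  [7,9]  [9,10]  [9,13]  [13,14]  [10,15]
[0,1] uncovered → point at 1; [7,9] uncovered → point at 9; [13,14] uncovered → point at 14.
Points: 1, 9, 14 (3 total).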